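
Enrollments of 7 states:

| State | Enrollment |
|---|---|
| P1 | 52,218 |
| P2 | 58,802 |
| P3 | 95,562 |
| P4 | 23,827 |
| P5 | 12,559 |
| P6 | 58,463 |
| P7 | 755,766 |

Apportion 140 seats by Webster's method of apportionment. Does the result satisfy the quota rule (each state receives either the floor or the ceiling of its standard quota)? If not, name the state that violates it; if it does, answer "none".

Standard quotas: P1 6.915, P2 7.787, P3 12.655, P4 3.155, P5 1.663, P6 7.742, P7 100.083.
Webster allocation: P1 7, P2 8, P3 13, P4 3, P5 2, P6 8, P7 99.
P7 has quota 100.083 (lower 100, upper 101) but receives 99 — outside the quota interval.

P7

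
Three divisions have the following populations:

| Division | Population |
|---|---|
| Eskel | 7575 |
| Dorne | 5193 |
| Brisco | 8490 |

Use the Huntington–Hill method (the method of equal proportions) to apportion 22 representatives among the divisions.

With divisor 974: modified quotas Eskel 7.777, Dorne 5.332, Brisco 8.717.
Geometric-mean thresholds: Eskel √(7·8)=7.483, Dorne √(5·6)=5.477, Brisco √(8·9)=8.485.
Each quota rounded against its threshold gives Eskel 8, Dorne 5, Brisco 9 (total 22).

Eskel 8, Dorne 5, Brisco 9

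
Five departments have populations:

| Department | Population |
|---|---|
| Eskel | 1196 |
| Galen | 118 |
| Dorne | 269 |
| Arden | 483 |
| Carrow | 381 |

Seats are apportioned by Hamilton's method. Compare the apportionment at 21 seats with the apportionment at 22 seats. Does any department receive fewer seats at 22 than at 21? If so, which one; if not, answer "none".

Dorne

At 21 seats: Eskel 10, Galen 1, Dorne 3, Arden 4, Carrow 3.
At 22 seats: Eskel 11, Galen 1, Dorne 2, Arden 4, Carrow 4.
Dorne drops from 3 to 2.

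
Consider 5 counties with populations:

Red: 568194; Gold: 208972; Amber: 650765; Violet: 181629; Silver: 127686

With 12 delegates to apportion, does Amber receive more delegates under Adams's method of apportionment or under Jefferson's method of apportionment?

Jefferson

Adams: Red 4, Gold 2, Amber 4, Violet 1, Silver 1.
Jefferson: Red 4, Gold 1, Amber 5, Violet 1, Silver 1.
Amber gets 4 under Adams and 5 under Jefferson.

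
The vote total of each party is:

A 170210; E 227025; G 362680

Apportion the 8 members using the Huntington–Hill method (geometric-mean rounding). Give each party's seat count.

A=2, E=2, G=4

With divisor 98690: modified quotas A 1.725, E 2.300, G 3.675.
Geometric-mean thresholds: A √(1·2)=1.414, E √(2·3)=2.449, G √(3·4)=3.464.
Each quota rounded against its threshold gives A 2, E 2, G 4 (total 8).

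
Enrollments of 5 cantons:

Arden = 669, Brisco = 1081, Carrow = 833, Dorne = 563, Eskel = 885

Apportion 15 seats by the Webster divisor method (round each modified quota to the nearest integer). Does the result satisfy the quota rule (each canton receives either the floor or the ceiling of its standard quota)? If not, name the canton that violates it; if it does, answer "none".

Standard quotas: Arden 2.489, Brisco 4.023, Carrow 3.100, Dorne 2.095, Eskel 3.293.
Webster allocation: Arden 3, Brisco 4, Carrow 3, Dorne 2, Eskel 3.
Every allocation lies between the lower and upper quota.

none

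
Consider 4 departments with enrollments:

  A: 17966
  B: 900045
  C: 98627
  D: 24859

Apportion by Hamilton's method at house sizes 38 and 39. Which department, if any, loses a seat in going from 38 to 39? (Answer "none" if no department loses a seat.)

At 38 seats: A 1, B 33, C 3, D 1.
At 39 seats: A 0, B 34, C 4, D 1.
A drops from 1 to 0.

A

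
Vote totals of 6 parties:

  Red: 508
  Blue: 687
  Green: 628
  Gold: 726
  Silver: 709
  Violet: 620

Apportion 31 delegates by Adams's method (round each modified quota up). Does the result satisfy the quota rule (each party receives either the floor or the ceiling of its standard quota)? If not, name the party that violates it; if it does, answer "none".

none

Standard quotas: Red 4.061, Blue 5.492, Green 5.020, Gold 5.804, Silver 5.668, Violet 4.956.
Adams allocation: Red 4, Blue 5, Green 5, Gold 6, Silver 6, Violet 5.
Every allocation lies between the lower and upper quota.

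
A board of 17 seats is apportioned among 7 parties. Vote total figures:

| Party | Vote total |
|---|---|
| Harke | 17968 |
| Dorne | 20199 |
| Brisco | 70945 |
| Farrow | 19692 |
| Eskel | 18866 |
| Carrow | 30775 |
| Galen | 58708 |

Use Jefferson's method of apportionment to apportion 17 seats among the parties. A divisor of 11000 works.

Harke 1, Dorne 1, Brisco 6, Farrow 1, Eskel 1, Carrow 2, Galen 5

With modified divisor 11000: modified quotas Harke 1.633, Dorne 1.836, Brisco 6.450, Farrow 1.790, Eskel 1.715, Carrow 2.798, Galen 5.337.
Rounding down: Harke 1, Dorne 1, Brisco 6, Farrow 1, Eskel 1, Carrow 2, Galen 5 (total 17).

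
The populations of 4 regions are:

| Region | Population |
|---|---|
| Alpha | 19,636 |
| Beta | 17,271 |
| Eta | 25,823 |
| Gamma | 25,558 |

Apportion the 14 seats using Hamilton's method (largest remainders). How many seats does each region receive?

Total 88288; standard divisor 88288/14 ≈ 6306.286.
Standard quotas: Alpha 3.1137, Beta 2.7387, Eta 4.0948, Gamma 4.0528.
Lower quotas: Alpha 3, Beta 2, Eta 4, Gamma 4 (sum 13, leaving 1 seat).
Remainders in descending order: Beta 0.7387, Alpha 0.1137, Eta 0.0948, Gamma 0.0528.
The surplus seat goes to Beta.

Alpha 3, Beta 3, Eta 4, Gamma 4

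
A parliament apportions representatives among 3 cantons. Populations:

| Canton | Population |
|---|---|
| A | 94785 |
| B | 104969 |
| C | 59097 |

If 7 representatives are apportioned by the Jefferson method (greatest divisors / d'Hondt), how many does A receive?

3

Standard divisor 258851/7 ≈ 36978.714; standard quotas: A 2.563, B 2.839, C 1.598.
Rounding down gives 2, 2, 1 = 5 seats, so the divisor must be adjusted.
With modified divisor 30600: modified quotas A 3.098, B 3.430, C 1.931.
Rounding down: A 3, B 3, C 1 (total 7).
A receives 3.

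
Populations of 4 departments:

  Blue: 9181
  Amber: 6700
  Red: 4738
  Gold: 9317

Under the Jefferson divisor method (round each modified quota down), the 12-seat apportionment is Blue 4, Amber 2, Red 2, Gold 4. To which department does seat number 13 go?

Amber

Priority for the next seat is population ÷ (current seats + 1).
Priorities: Blue 1836.200, Amber 2233.333, Red 1579.333, Gold 1863.400.
Highest priority: Amber.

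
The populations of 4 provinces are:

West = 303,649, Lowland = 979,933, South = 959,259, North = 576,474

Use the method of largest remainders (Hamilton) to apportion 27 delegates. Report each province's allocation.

West=3, Lowland=9, South=9, North=6

The standard divisor is 2819315/27 ≈ 104419.074.
Standard quotas: West 2.9080, Lowland 9.3846, South 9.1866, North 5.5208.
Lower quotas: West 2, Lowland 9, South 9, North 5 (sum 25, leaving 2 seats).
Remainders in descending order: West 0.9080, North 0.5208, Lowland 0.3846, South 0.1866.
The surplus seats go to West, North.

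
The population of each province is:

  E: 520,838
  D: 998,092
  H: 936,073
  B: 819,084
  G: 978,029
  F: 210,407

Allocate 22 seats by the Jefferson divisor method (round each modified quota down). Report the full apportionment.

Standard divisor 4462523/22 ≈ 202841.955; standard quotas: E 2.568, D 4.921, H 4.615, B 4.038, G 4.822, F 1.037.
Rounding down gives 2, 4, 4, 4, 4, 1 = 19 seats, so the divisor must be adjusted.
With modified divisor 180400: modified quotas E 2.887, D 5.533, H 5.189, B 4.540, G 5.421, F 1.166.
Rounding down: E 2, D 5, H 5, B 4, G 5, F 1 (total 22).

E=2, D=5, H=5, B=4, G=5, F=1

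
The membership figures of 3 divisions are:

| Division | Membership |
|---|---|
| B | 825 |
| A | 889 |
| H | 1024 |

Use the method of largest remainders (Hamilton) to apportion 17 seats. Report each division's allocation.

B 5; A 6; H 6

The standard divisor is 2738/17 ≈ 161.059.
Standard quotas: B 5.122, A 5.520, H 6.358.
Lower quotas: B 5, A 5, H 6 (sum 16, leaving 1 seat).
Remainders in descending order: A 0.520, H 0.358, B 0.122.
Largest remainder: A receives the extra seat.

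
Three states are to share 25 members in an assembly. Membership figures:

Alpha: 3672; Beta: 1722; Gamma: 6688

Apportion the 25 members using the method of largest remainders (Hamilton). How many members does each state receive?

Standard divisor: 12082 ÷ 25 ≈ 483.28.
Standard quotas: Alpha 7.5981, Beta 3.5632, Gamma 13.8388.
Lower quotas: Alpha 7, Beta 3, Gamma 13 (sum 23, leaving 2 seats).
Remainders in descending order: Gamma 0.8388, Alpha 0.5981, Beta 0.5632.
The surplus seats go to Gamma, Alpha.

Alpha: 8, Beta: 3, Gamma: 14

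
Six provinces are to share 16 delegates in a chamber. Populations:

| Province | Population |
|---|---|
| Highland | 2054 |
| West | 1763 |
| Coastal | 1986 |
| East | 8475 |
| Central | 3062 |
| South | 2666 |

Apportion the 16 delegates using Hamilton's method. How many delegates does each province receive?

Total 20006; standard divisor 20006/16 ≈ 1250.375.
Standard quotas: Highland 1.6427, West 1.4100, Coastal 1.5883, East 6.7780, Central 2.4489, South 2.1322.
Lower quotas: Highland 1, West 1, Coastal 1, East 6, Central 2, South 2 (sum 13, leaving 3 seats).
Remainders in descending order: East 0.7780, Highland 0.6427, Coastal 0.5883, Central 0.4489, West 0.4100, South 0.1322.
Largest remainders: East, Highland, Coastal receive the extra seats.

Highland: 2, West: 1, Coastal: 2, East: 7, Central: 2, South: 2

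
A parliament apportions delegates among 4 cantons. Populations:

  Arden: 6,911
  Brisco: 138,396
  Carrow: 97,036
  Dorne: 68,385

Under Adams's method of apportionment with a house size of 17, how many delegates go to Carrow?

5

Standard divisor 310728/17 ≈ 18278.118; standard quotas: Arden 0.378, Brisco 7.572, Carrow 5.309, Dorne 3.741.
Rounding up gives 1, 8, 6, 4 = 19 seats, so the divisor must be adjusted.
With modified divisor 21300: modified quotas Arden 0.324, Brisco 6.497, Carrow 4.556, Dorne 3.211.
Rounding up: Arden 1, Brisco 7, Carrow 5, Dorne 4 (total 17).
Carrow receives 5.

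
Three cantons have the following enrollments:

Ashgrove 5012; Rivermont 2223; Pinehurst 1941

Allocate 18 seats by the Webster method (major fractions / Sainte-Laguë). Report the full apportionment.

Standard divisor 9176/18 ≈ 509.778; standard quotas: Ashgrove 9.832, Rivermont 4.361, Pinehurst 3.808.
Rounding to the nearest integer gives Ashgrove 10, Rivermont 4, Pinehurst 4 — total 18, matching the house size, so no adjustment is needed.

Ashgrove=10; Rivermont=4; Pinehurst=4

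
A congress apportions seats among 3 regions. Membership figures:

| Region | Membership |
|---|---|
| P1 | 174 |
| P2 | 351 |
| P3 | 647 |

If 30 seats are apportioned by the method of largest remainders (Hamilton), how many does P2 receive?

Total 1172; standard divisor 1172/30 ≈ 39.067.
Standard quotas: P1 4.454, P2 8.985, P3 16.561.
Lower quotas: P1 4, P2 8, P3 16 (sum 28, leaving 2 seats).
Remainders in descending order: P2 0.985, P3 0.561, P1 0.454.
The surplus seats go to P2, P3.
P2 receives 9.

9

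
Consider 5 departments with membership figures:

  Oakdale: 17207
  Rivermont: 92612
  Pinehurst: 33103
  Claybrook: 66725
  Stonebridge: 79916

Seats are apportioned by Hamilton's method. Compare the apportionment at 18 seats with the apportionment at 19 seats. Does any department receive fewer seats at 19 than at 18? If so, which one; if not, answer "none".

At 18 seats: Oakdale 1, Rivermont 6, Pinehurst 2, Claybrook 4, Stonebridge 5.
At 19 seats: Oakdale 1, Rivermont 6, Pinehurst 2, Claybrook 5, Stonebridge 5.
No department's allocation decreased.

none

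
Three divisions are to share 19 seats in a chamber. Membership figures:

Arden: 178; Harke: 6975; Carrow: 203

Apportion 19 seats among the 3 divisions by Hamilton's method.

The standard divisor is 7356/19 ≈ 387.158.
Standard quotas: Arden 0.4598, Harke 18.0159, Carrow 0.5243.
Lower quotas: Arden 0, Harke 18, Carrow 0 (sum 18, leaving 1 seat).
Remainders in descending order: Carrow 0.5243, Arden 0.4598, Harke 0.0159.
The surplus seat goes to Carrow.

Arden 0, Harke 18, Carrow 1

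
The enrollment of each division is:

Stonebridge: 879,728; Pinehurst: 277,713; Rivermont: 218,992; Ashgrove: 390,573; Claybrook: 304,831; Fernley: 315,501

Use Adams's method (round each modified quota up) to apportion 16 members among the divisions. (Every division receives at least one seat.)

Stonebridge=5; Pinehurst=2; Rivermont=2; Ashgrove=3; Claybrook=2; Fernley=2

Standard divisor 2387338/16 ≈ 149208.625; standard quotas: Stonebridge 5.896, Pinehurst 1.861, Rivermont 1.468, Ashgrove 2.618, Claybrook 2.043, Fernley 2.114.
Rounding up gives 6, 2, 2, 3, 3, 3 = 19 seats, so the divisor must be adjusted.
With modified divisor 185600: modified quotas Stonebridge 4.740, Pinehurst 1.496, Rivermont 1.180, Ashgrove 2.104, Claybrook 1.642, Fernley 1.700.
Rounding up: Stonebridge 5, Pinehurst 2, Rivermont 2, Ashgrove 3, Claybrook 2, Fernley 2 (total 16).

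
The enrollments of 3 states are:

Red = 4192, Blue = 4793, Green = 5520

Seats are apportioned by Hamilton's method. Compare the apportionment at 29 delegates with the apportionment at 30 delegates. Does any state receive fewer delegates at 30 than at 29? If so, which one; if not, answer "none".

At 29 seats: Red 8, Blue 10, Green 11.
At 30 seats: Red 9, Blue 10, Green 11.
No state's allocation decreased.

none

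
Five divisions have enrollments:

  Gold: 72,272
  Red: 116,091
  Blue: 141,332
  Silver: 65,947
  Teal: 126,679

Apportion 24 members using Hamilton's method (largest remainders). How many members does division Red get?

5

Total 522321; standard divisor 522321/24 ≈ 21763.375.
Standard quotas: Gold 3.3208, Red 5.3342, Blue 6.4940, Silver 3.0302, Teal 5.8207.
Lower quotas: Gold 3, Red 5, Blue 6, Silver 3, Teal 5 (sum 22, leaving 2 seats).
Remainders in descending order: Teal 0.8207, Blue 0.4940, Red 0.3342, Gold 0.3208, Silver 0.0302.
The surplus seats go to Teal, Blue.
Red receives 5.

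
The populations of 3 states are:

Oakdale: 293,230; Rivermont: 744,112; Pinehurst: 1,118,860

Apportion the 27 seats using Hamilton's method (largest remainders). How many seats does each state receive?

Oakdale: 4; Rivermont: 9; Pinehurst: 14

Total 2156202; standard divisor 2156202/27 ≈ 79859.333.
Standard quotas: Oakdale 3.6718, Rivermont 9.3178, Pinehurst 14.0104.
Lower quotas: Oakdale 3, Rivermont 9, Pinehurst 14 (sum 26, leaving 1 seat).
Remainders in descending order: Oakdale 0.6718, Rivermont 0.3178, Pinehurst 0.0104.
The surplus seat goes to Oakdale.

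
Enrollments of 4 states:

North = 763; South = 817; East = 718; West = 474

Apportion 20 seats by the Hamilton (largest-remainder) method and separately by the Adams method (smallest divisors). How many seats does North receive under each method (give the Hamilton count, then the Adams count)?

6 and 5

Hamilton: North 6, South 6, East 5, West 3.
Adams: North 5, South 6, East 5, West 4.
North gets 6 under Hamilton and 5 under Adams.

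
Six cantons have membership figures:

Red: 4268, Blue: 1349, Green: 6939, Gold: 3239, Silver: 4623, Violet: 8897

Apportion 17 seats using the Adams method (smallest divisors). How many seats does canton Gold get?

Standard divisor 29315/17 ≈ 1724.412; standard quotas: Red 2.475, Blue 0.782, Green 4.024, Gold 1.878, Silver 2.681, Violet 5.159.
Rounding up gives 3, 1, 5, 2, 3, 6 = 20 seats, so the divisor must be adjusted.
With modified divisor 2200: modified quotas Red 1.940, Blue 0.613, Green 3.154, Gold 1.472, Silver 2.101, Violet 4.044.
Rounding up: Red 2, Blue 1, Green 4, Gold 2, Silver 3, Violet 5 (total 17).
Gold receives 2.

2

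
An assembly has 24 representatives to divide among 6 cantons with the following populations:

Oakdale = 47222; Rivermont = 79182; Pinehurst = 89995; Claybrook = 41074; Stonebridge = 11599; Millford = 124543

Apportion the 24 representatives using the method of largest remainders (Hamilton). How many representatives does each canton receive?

Total 393615; standard divisor 393615/24 ≈ 16400.625.
Standard quotas: Oakdale 2.8793, Rivermont 4.8280, Pinehurst 5.4873, Claybrook 2.5044, Stonebridge 0.7072, Millford 7.5938.
Lower quotas: Oakdale 2, Rivermont 4, Pinehurst 5, Claybrook 2, Stonebridge 0, Millford 7 (sum 20, leaving 4 seats).
Remainders in descending order: Oakdale 0.8793, Rivermont 0.8280, Stonebridge 0.7072, Millford 0.5938, Claybrook 0.5044, Pinehurst 0.4873.
Largest remainders: Oakdale, Rivermont, Stonebridge, Millford receive the extra seats.

Oakdale=3, Rivermont=5, Pinehurst=5, Claybrook=2, Stonebridge=1, Millford=8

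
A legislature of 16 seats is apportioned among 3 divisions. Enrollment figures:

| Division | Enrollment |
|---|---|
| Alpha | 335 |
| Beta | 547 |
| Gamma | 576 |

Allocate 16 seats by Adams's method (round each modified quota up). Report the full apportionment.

Standard divisor 1458/16 ≈ 91.125; standard quotas: Alpha 3.676, Beta 6.003, Gamma 6.321.
Rounding up gives 4, 7, 7 = 18 seats, so the divisor must be adjusted.
With modified divisor 100: modified quotas Alpha 3.350, Beta 5.470, Gamma 5.760.
Rounding up: Alpha 4, Beta 6, Gamma 6 (total 16).

Alpha: 4, Beta: 6, Gamma: 6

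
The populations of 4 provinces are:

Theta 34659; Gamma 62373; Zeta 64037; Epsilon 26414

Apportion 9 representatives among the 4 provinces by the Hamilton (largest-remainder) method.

Theta 2, Gamma 3, Zeta 3, Epsilon 1

Standard divisor: 187483 ÷ 9 ≈ 20831.444.
Standard quotas: Theta 1.6638, Gamma 2.9942, Zeta 3.0741, Epsilon 1.2680.
Lower quotas: Theta 1, Gamma 2, Zeta 3, Epsilon 1 (sum 7, leaving 2 seats).
Remainders in descending order: Gamma 0.9942, Theta 0.6638, Epsilon 0.2680, Zeta 0.0741.
Largest remainders: Gamma, Theta receive the extra seats.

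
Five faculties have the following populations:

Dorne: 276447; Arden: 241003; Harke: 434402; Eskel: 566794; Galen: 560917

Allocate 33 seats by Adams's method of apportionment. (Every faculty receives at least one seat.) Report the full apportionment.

Standard divisor 2079563/33 ≈ 63017.061; standard quotas: Dorne 4.387, Arden 3.824, Harke 6.893, Eskel 8.994, Galen 8.901.
Rounding up gives 5, 4, 7, 9, 9 = 34 seats, so the divisor must be adjusted.
With modified divisor 69600: modified quotas Dorne 3.972, Arden 3.463, Harke 6.241, Eskel 8.144, Galen 8.059.
Rounding up: Dorne 4, Arden 4, Harke 7, Eskel 9, Galen 9 (total 33).

Dorne 4, Arden 4, Harke 7, Eskel 9, Galen 9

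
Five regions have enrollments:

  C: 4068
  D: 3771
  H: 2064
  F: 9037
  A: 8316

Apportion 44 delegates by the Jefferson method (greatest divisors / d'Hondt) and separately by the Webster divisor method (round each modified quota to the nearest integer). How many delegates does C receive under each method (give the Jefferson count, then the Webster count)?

Jefferson: C 6, D 6, H 3, F 15, A 14.
Webster: C 7, D 6, H 3, F 15, A 13.
C gets 6 under Jefferson and 7 under Webster.

6 and 7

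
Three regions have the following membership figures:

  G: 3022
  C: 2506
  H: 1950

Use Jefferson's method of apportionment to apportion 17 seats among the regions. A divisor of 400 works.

G: 7, C: 6, H: 4

With modified divisor 400: modified quotas G 7.555, C 6.265, H 4.875.
Rounding down: G 7, C 6, H 4 (total 17).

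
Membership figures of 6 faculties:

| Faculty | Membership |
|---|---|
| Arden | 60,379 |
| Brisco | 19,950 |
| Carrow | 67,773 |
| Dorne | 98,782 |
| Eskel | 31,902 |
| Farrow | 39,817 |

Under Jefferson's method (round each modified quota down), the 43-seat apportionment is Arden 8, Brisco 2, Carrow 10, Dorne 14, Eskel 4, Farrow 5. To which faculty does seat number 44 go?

Arden

Priority for the next seat is population ÷ (current seats + 1).
Priorities: Arden 6708.778, Brisco 6650.000, Carrow 6161.182, Dorne 6585.467, Eskel 6380.400, Farrow 6636.167.
Highest priority: Arden.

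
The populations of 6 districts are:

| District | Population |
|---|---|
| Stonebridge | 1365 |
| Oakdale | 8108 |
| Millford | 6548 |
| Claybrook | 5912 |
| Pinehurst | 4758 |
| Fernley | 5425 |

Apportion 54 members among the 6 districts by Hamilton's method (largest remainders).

Stonebridge=2; Oakdale=14; Millford=11; Claybrook=10; Pinehurst=8; Fernley=9

Standard divisor: 32116 ÷ 54 ≈ 594.741.
Standard quotas: Stonebridge 2.2951, Oakdale 13.6328, Millford 11.0098, Claybrook 9.9405, Pinehurst 8.0001, Fernley 9.1216.
Lower quotas: Stonebridge 2, Oakdale 13, Millford 11, Claybrook 9, Pinehurst 8, Fernley 9 (sum 52, leaving 2 seats).
Remainders in descending order: Claybrook 0.9405, Oakdale 0.6328, Stonebridge 0.2951, Fernley 0.1216, Millford 0.0098, Pinehurst 0.0001.
The surplus seats go to Claybrook, Oakdale.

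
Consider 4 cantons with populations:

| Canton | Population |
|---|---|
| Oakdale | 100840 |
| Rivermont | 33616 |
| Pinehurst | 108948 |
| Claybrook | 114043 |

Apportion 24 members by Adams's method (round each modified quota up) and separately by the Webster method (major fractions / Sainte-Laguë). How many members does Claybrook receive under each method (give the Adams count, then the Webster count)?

7 and 8

Adams: Oakdale 7, Rivermont 3, Pinehurst 7, Claybrook 7.
Webster: Oakdale 7, Rivermont 2, Pinehurst 7, Claybrook 8.
Claybrook gets 7 under Adams and 8 under Webster.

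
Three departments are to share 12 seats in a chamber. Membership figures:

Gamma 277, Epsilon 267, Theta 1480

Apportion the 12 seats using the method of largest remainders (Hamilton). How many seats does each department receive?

Gamma 2, Epsilon 1, Theta 9

Standard divisor: 2024 ÷ 12 ≈ 168.667.
Standard quotas: Gamma 1.642, Epsilon 1.583, Theta 8.775.
Lower quotas: Gamma 1, Epsilon 1, Theta 8 (sum 10, leaving 2 seats).
Remainders in descending order: Theta 0.775, Gamma 0.642, Epsilon 0.583.
The surplus seats go to Theta, Gamma.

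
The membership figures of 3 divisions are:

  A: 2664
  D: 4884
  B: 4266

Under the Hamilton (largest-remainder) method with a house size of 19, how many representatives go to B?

Total 11814; standard divisor 11814/19 ≈ 621.789.
Standard quotas: A 4.284, D 7.855, B 6.861.
Lower quotas: A 4, D 7, B 6 (sum 17, leaving 2 seats).
Remainders in descending order: B 0.861, D 0.855, A 0.284.
Largest remainders: B, D receive the extra seats.
B receives 7.

7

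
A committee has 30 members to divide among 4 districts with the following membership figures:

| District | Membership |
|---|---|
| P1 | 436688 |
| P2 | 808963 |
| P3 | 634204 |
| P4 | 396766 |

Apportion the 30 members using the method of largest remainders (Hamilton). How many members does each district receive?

Total 2276621; standard divisor 2276621/30 ≈ 75887.367.
Standard quotas: P1 5.7544, P2 10.6600, P3 8.3572, P4 5.2284.
Lower quotas: P1 5, P2 10, P3 8, P4 5 (sum 28, leaving 2 seats).
Remainders in descending order: P1 0.7544, P2 0.6600, P3 0.3572, P4 0.2284.
The surplus seats go to P1, P2.

P1=6; P2=11; P3=8; P4=5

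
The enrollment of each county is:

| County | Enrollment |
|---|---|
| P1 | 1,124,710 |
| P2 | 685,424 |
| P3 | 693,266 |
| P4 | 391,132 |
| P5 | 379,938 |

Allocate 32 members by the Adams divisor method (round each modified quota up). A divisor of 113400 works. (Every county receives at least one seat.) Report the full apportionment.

P1=10, P2=7, P3=7, P4=4, P5=4

With modified divisor 113400: modified quotas P1 9.918, P2 6.044, P3 6.113, P4 3.449, P5 3.350.
Rounding up: P1 10, P2 7, P3 7, P4 4, P5 4 (total 32).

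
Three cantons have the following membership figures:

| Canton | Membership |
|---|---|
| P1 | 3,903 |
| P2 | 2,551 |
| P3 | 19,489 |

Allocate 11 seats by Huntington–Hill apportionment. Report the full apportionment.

With divisor 2451: modified quotas P1 1.592, P2 1.041, P3 7.951.
Geometric-mean thresholds: P1 √(1·2)=1.414, P2 √(1·2)=1.414, P3 √(7·8)=7.483.
Each quota rounded against its threshold gives P1 2, P2 1, P3 8 (total 11).

P1 2, P2 1, P3 8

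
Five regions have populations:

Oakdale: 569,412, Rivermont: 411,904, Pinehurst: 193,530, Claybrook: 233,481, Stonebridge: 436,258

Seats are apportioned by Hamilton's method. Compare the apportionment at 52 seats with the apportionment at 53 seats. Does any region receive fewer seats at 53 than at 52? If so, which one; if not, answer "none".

At 52 seats: Oakdale 16, Rivermont 12, Pinehurst 5, Claybrook 7, Stonebridge 12.
At 53 seats: Oakdale 16, Rivermont 12, Pinehurst 6, Claybrook 7, Stonebridge 12.
No region's allocation decreased.

none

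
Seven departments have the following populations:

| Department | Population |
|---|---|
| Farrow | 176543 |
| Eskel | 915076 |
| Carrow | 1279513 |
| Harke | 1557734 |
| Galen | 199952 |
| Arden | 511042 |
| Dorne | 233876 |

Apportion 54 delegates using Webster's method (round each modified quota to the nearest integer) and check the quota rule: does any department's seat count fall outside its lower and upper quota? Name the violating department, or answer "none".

Standard quotas: Farrow 1.956, Eskel 10.139, Carrow 14.177, Harke 17.259, Galen 2.215, Arden 5.662, Dorne 2.591.
Webster allocation: Farrow 2, Eskel 10, Carrow 14, Harke 17, Galen 2, Arden 6, Dorne 3.
Every allocation lies between the lower and upper quota.

none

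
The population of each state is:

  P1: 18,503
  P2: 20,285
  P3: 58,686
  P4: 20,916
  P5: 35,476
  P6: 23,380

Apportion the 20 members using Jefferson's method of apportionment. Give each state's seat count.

Standard divisor 177246/20 ≈ 8862.3; standard quotas: P1 2.088, P2 2.289, P3 6.622, P4 2.360, P5 4.003, P6 2.638.
Rounding down gives 2, 2, 6, 2, 4, 2 = 18 seats, so the divisor must be adjusted.
With modified divisor 7600: modified quotas P1 2.435, P2 2.669, P3 7.722, P4 2.752, P5 4.668, P6 3.076.
Rounding down: P1 2, P2 2, P3 7, P4 2, P5 4, P6 3 (total 20).

P1=2; P2=2; P3=7; P4=2; P5=4; P6=3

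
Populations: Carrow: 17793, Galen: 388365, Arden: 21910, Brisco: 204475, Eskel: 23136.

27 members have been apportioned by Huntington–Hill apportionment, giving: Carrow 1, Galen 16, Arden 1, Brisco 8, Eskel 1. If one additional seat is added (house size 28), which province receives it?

Priority for the next seat is population ÷ (√(s·(s+1))).
Priorities: Carrow 12581.551, Galen 23548.087, Arden 15492.710, Brisco 24097.610, Eskel 16359.622.
Highest priority: Brisco.

Brisco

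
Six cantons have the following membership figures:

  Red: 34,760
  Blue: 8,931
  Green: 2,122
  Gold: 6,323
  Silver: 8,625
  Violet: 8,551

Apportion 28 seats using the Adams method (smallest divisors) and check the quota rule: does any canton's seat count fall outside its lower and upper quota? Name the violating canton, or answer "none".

Red

Standard quotas: Red 14.042, Blue 3.608, Green 0.857, Gold 2.554, Silver 3.484, Violet 3.454.
Adams allocation: Red 13, Blue 4, Green 1, Gold 3, Silver 4, Violet 3.
Red has quota 14.042 (lower 14, upper 15) but receives 13 — outside the quota interval.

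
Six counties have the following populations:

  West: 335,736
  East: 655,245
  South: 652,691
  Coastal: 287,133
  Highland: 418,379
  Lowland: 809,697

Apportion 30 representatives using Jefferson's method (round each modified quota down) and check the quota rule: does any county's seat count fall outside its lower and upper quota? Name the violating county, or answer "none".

Standard quotas: West 3.188, East 6.223, South 6.199, Coastal 2.727, Highland 3.973, Lowland 7.690.
Jefferson allocation: West 3, East 6, South 6, Coastal 3, Highland 4, Lowland 8.
Every allocation lies between the lower and upper quota.

none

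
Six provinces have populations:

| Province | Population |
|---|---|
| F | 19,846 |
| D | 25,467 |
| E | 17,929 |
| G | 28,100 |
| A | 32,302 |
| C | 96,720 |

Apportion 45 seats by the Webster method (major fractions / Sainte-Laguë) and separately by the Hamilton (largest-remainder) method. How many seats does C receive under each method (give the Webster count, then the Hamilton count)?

19 and 20

Webster: F 4, D 5, E 4, G 6, A 7, C 19.
Hamilton: F 4, D 5, E 4, G 6, A 6, C 20.
C gets 19 under Webster and 20 under Hamilton.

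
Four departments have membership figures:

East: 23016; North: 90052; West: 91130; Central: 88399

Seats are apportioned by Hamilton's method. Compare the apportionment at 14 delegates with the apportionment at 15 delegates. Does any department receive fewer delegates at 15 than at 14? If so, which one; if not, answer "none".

At 14 seats: East 1, North 4, West 5, Central 4.
At 15 seats: East 1, North 5, West 5, Central 4.
No department's allocation decreased.

none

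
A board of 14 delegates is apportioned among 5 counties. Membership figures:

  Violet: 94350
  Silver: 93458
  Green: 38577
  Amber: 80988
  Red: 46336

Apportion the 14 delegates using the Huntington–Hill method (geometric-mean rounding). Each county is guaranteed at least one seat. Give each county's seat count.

Violet: 4; Silver: 3; Green: 2; Amber: 3; Red: 2

With divisor 27108: modified quotas Violet 3.481, Silver 3.448, Green 1.423, Amber 2.988, Red 1.709.
Geometric-mean thresholds: Violet √(3·4)=3.464, Silver √(3·4)=3.464, Green √(1·2)=1.414, Amber √(2·3)=2.449, Red √(1·2)=1.414.
Each quota rounded against its threshold gives Violet 4, Silver 3, Green 2, Amber 3, Red 2 (total 14).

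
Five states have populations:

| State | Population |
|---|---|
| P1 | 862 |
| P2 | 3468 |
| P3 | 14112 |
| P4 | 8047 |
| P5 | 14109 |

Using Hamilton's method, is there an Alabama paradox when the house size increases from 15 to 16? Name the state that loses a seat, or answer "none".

At 15 seats: P1 1, P2 1, P3 5, P4 3, P5 5.
At 16 seats: P1 0, P2 1, P3 6, P4 3, P5 6.
P1 drops from 1 to 0.

P1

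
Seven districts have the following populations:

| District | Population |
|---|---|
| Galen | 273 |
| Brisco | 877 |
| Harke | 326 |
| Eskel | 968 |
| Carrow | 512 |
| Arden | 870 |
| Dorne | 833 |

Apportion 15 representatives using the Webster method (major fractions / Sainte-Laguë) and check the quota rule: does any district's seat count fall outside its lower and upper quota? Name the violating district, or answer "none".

none

Standard quotas: Galen 0.879, Brisco 2.824, Harke 1.050, Eskel 3.117, Carrow 1.648, Arden 2.801, Dorne 2.682.
Webster allocation: Galen 1, Brisco 3, Harke 1, Eskel 3, Carrow 2, Arden 3, Dorne 2.
Every allocation lies between the lower and upper quota.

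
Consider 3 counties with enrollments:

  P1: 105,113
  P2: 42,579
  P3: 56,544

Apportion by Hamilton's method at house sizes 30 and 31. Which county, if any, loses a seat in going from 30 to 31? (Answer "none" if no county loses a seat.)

none

At 30 seats: P1 16, P2 6, P3 8.
At 31 seats: P1 16, P2 6, P3 9.
No county's allocation decreased.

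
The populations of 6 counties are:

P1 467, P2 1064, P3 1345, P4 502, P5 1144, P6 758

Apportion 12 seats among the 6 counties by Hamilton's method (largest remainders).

The standard divisor is 5280/12 = 440.
Standard quotas: P1 1.061, P2 2.418, P3 3.057, P4 1.141, P5 2.600, P6 1.723.
Lower quotas: P1 1, P2 2, P3 3, P4 1, P5 2, P6 1 (sum 10, leaving 2 seats).
Remainders in descending order: P6 0.723, P5 0.600, P2 0.418, P4 0.141, P1 0.061, P3 0.057.
Largest remainders: P6, P5 receive the extra seats.

P1 1, P2 2, P3 3, P4 1, P5 3, P6 2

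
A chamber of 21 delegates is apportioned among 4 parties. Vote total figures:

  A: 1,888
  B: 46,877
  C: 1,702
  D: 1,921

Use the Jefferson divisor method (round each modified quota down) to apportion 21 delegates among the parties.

A: 0, B: 21, C: 0, D: 0

Standard divisor 52388/21 ≈ 2494.667; standard quotas: A 0.757, B 18.791, C 0.682, D 0.770.
Rounding down gives 0, 18, 0, 0 = 18 seats, so the divisor must be adjusted.
With modified divisor 2200: modified quotas A 0.858, B 21.308, C 0.774, D 0.873.
Rounding down: A 0, B 21, C 0, D 0 (total 21).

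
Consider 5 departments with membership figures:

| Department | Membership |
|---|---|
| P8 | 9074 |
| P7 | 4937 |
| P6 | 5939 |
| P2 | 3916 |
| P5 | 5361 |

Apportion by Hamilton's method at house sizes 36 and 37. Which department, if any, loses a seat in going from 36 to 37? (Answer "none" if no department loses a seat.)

At 36 seats: P8 11, P7 6, P6 7, P2 5, P5 7.
At 37 seats: P8 11, P7 6, P6 8, P2 5, P5 7.
No department's allocation decreased.

none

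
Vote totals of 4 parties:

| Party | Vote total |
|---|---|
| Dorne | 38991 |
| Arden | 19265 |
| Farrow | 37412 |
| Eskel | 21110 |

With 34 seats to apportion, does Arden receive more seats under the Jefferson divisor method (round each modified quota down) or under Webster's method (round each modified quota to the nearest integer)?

Webster

Jefferson: Dorne 12, Arden 5, Farrow 11, Eskel 6.
Webster: Dorne 11, Arden 6, Farrow 11, Eskel 6.
Arden gets 5 under Jefferson and 6 under Webster.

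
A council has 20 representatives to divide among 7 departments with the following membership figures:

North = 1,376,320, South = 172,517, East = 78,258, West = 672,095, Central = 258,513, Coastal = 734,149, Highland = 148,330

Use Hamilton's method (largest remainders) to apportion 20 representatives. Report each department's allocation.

Total 3440182; standard divisor 3440182/20 ≈ 172009.1.
Standard quotas: North 8.0014, South 1.0030, East 0.4550, West 3.9073, Central 1.5029, Coastal 4.2681, Highland 0.8623.
Lower quotas: North 8, South 1, East 0, West 3, Central 1, Coastal 4, Highland 0 (sum 17, leaving 3 seats).
Remainders in descending order: West 0.9073, Highland 0.8623, Central 0.5029, East 0.4550, Coastal 0.2681, South 0.0030, North 0.0014.
Largest remainders: West, Highland, Central receive the extra seats.

North 8, South 1, East 0, West 4, Central 2, Coastal 4, Highland 1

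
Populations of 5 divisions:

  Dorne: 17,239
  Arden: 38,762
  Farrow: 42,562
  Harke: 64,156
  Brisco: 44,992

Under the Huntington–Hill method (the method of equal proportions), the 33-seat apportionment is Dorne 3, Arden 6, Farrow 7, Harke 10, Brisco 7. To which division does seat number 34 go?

Harke

Priority for the next seat is population ÷ (√(s·(s+1))).
Priorities: Dorne 4976.471, Arden 5981.106, Farrow 5687.586, Harke 6117.035, Brisco 6012.309.
Highest priority: Harke.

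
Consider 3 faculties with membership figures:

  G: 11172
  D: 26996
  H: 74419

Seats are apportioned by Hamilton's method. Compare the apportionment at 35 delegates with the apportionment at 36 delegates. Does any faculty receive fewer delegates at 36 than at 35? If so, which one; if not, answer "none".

At 35 seats: G 4, D 8, H 23.
At 36 seats: G 3, D 9, H 24.
G drops from 4 to 3.

G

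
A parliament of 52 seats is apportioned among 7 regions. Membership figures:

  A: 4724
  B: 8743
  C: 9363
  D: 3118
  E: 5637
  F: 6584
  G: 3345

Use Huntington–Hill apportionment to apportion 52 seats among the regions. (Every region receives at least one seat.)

A 6, B 11, C 12, D 4, E 7, F 8, G 4

With divisor 795: modified quotas A 5.942, B 10.997, C 11.777, D 3.922, E 7.091, F 8.282, G 4.208.
Geometric-mean thresholds: A √(5·6)=5.477, B √(10·11)=10.488, C √(11·12)=11.489, D √(3·4)=3.464, E √(7·8)=7.483, F √(8·9)=8.485, G √(4·5)=4.472.
Each quota rounded against its threshold gives A 6, B 11, C 12, D 4, E 7, F 8, G 4 (total 52).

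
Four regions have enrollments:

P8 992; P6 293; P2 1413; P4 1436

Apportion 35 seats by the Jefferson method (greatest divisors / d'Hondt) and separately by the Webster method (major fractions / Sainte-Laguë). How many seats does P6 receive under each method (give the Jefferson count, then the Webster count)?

Jefferson: P8 8, P6 2, P2 12, P4 13.
Webster: P8 8, P6 3, P2 12, P4 12.
P6 gets 2 under Jefferson and 3 under Webster.

2 and 3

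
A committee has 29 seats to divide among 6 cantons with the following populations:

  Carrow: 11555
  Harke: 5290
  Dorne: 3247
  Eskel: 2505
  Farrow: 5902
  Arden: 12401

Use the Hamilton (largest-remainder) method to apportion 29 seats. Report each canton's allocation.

Standard divisor: 40900 ÷ 29 ≈ 1410.345.
Standard quotas: Carrow 8.1930, Harke 3.7509, Dorne 2.3023, Eskel 1.7762, Farrow 4.1848, Arden 8.7929.
Lower quotas: Carrow 8, Harke 3, Dorne 2, Eskel 1, Farrow 4, Arden 8 (sum 26, leaving 3 seats).
Remainders in descending order: Arden 0.7929, Eskel 0.7762, Harke 0.7509, Dorne 0.3023, Carrow 0.1930, Farrow 0.1848.
The surplus seats go to Arden, Eskel, Harke.

Carrow 8, Harke 4, Dorne 2, Eskel 2, Farrow 4, Arden 9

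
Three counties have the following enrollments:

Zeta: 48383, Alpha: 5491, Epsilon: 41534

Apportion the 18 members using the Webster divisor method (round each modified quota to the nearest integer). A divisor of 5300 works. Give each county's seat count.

With modified divisor 5300: modified quotas Zeta 9.129, Alpha 1.036, Epsilon 7.837.
Rounding to the nearest integer: Zeta 9, Alpha 1, Epsilon 8 (total 18).

Zeta=9, Alpha=1, Epsilon=8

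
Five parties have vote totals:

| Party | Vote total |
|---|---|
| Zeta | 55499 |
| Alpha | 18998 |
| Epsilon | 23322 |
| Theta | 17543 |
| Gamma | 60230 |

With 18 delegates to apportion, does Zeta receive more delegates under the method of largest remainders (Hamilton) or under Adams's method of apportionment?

Hamilton

Hamilton: Zeta 6, Alpha 2, Epsilon 2, Theta 2, Gamma 6.
Adams: Zeta 5, Alpha 2, Epsilon 3, Theta 2, Gamma 6.
Zeta gets 6 under Hamilton and 5 under Adams.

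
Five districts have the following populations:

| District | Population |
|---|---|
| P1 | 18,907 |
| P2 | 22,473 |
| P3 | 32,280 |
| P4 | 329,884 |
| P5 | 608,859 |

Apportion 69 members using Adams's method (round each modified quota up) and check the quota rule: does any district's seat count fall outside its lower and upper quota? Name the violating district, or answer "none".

P5

Standard quotas: P1 1.289, P2 1.532, P3 2.200, P4 22.483, P5 41.497.
Adams allocation: P1 2, P2 2, P3 3, P4 22, P5 40.
P5 has quota 41.497 (lower 41, upper 42) but receives 40 — outside the quota interval.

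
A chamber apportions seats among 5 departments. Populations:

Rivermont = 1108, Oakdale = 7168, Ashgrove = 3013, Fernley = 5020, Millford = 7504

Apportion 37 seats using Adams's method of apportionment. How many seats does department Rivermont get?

Standard divisor 23813/37 ≈ 643.595; standard quotas: Rivermont 1.722, Oakdale 11.137, Ashgrove 4.682, Fernley 7.800, Millford 11.660.
Rounding up gives 2, 12, 5, 8, 12 = 39 seats, so the divisor must be adjusted.
With modified divisor 700: modified quotas Rivermont 1.583, Oakdale 10.240, Ashgrove 4.304, Fernley 7.171, Millford 10.720.
Rounding up: Rivermont 2, Oakdale 11, Ashgrove 5, Fernley 8, Millford 11 (total 37).
Rivermont receives 2.

2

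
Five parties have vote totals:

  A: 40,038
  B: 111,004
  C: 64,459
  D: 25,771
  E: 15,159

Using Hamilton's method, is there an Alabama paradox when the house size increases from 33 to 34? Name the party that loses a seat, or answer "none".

At 33 seats: A 5, B 14, C 8, D 4, E 2.
At 34 seats: A 5, B 15, C 9, D 3, E 2.
D drops from 4 to 3.

D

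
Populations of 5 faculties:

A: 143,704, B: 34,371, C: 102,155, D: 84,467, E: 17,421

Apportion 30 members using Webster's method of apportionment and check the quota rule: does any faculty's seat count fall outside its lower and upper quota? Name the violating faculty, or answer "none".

none

Standard quotas: A 11.282, B 2.698, C 8.020, D 6.631, E 1.368.
Webster allocation: A 11, B 3, C 8, D 7, E 1.
Every allocation lies between the lower and upper quota.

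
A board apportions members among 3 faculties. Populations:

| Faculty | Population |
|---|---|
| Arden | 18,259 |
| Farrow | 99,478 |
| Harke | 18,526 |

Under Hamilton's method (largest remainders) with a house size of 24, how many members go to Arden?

3

Total 136263; standard divisor 136263/24 ≈ 5677.625.
Standard quotas: Arden 3.2160, Farrow 17.5211, Harke 3.2630.
Lower quotas: Arden 3, Farrow 17, Harke 3 (sum 23, leaving 1 seat).
Remainders in descending order: Farrow 0.5211, Harke 0.2630, Arden 0.2160.
Largest remainder: Farrow receives the extra seat.
Arden receives 3.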